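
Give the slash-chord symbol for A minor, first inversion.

First inversion of A minor has the third (C) in the bass. As a slash chord: Am/C.

Am/C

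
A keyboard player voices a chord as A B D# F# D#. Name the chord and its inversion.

B dominant seventh, third inversion

The pitch classes A, B, D#, F# arrange in thirds as B–D#–F#–A: a B dominant seventh chord.
The lowest note is A, the seventh of the chord, so this is third inversion (figured bass 4/2).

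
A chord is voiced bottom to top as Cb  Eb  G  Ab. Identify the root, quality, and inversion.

The distinct note names are Cb, Eb, G, Ab. Stacked in thirds they read Ab–Cb–Eb–G, which is a minor-major seventh chord on Ab.
The lowest note is Cb, the third of the chord, so this is first inversion (figured bass 6/5).

Ab minor-major seventh, first inversion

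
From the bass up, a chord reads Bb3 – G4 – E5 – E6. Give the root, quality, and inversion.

E diminished, second inversion

Reducing to letter names: Bb, G, E. These stack in thirds as E–G–Bb — an E diminished triad.
The lowest note is Bb, the fifth of the chord, so this is second inversion (figured bass 6/4).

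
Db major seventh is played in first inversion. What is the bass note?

F

In first inversion the third is lowest. For Db major seventh (Db–F–Ab–C) that is F.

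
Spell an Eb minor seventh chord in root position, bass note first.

Eb, Gb, Bb, Db

The chord tones are Eb–Gb–Bb–Db. With the root (Eb) lowest for root position: Eb, Gb, Bb, Db.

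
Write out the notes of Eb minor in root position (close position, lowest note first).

Eb minor is Eb–Gb–Bb. Root position puts the root (Eb) in the bass, with the remaining tones above: Eb, Gb, Bb.

Eb, Gb, Bb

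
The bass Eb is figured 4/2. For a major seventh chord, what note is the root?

Fb

The figures 4/2 mean the seventh of the chord is in the bass. If Eb is the seventh of a major seventh chord, the root is Fb (chord tones Fb–Ab–Cb–Eb).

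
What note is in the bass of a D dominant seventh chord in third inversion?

The seventh of D dominant seventh (D–F#–A–C) is C; that is the bass in third inversion.

C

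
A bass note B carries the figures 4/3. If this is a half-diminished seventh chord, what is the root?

The figures 4/3 mean the fifth of the chord is in the bass. If B is the fifth of a half-diminished seventh chord, the root is E# (chord tones E#–G#–B–D#).

E#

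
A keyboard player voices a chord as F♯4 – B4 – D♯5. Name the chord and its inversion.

B major, second inversion

Reducing to letter names: F#, B, D#. These stack in thirds as B–D#–F# — a B major triad.
The lowest note is F#, the fifth of the chord, so this is second inversion (figured bass 6/4).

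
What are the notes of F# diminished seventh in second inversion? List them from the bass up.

C, Eb, F#, A

F# diminished seventh is F#–A–C–Eb. Second inversion puts the fifth (C) in the bass, with the remaining tones above: C, Eb, F#, A.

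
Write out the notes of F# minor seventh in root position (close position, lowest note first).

F#, A, C#, E

The chord tones are F#–A–C#–E. With the root (F#) lowest for root position: F#, A, C#, E.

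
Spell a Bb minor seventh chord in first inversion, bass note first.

The chord tones are Bb–Db–F–Ab. With the third (Db) lowest for first inversion: Db, F, Ab, Bb.

Db, F, Ab, Bb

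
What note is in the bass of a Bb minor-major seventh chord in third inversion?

A

The seventh of Bb minor-major seventh (Bb–Db–F–A) is A; that is the bass in third inversion.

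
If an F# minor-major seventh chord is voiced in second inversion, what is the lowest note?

The fifth of F# minor-major seventh (F#–A–C#–E#) is C#; that is the bass in second inversion.

C#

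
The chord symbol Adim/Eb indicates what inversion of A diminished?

Adim/Eb means A diminished with Eb in the bass. Eb is the fifth of A diminished (A–C–Eb), so this is second inversion.

second inversion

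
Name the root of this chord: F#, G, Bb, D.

G

Reordering F#, G, Bb, D into stacked thirds gives G–Bb–D–F#; the bottom of that stack, G, is the root.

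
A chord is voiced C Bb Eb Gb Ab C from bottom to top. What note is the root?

Ab

Reordering C, Bb, Eb, Gb, Ab into stacked thirds gives Ab–C–Eb–Gb–Bb; the bottom of that stack, Ab, is the root.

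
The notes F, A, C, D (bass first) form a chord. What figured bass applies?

6/5

The notes F, A, C, D stack in thirds as D–F–A–C — a D minor seventh chord. The bass F is the third, so this is first inversion: figured 6/5.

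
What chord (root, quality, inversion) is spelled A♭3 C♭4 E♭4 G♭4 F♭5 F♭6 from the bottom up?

Fb major ninth, first inversion

Reducing to letter names: Ab, Cb, Eb, Gb, Fb. These stack in thirds as Fb–Ab–Cb–Eb–Gb — an Fb major ninth chord.
With the third (Ab) in the bass, the chord is in first inversion.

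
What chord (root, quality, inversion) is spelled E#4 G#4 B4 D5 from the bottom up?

E# diminished seventh, root position

The pitch classes E#, G#, B, D arrange in thirds as E#–G#–B–D: an E# diminished seventh chord.
The lowest note is E#, the root of the chord, so this is root position (figured bass 7).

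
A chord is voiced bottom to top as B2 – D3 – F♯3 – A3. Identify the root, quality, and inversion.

B minor seventh, root position

The distinct note names are B, D, F#, A. Stacked in thirds they read B–D–F#–A, which is a minor seventh chord on B.
The lowest note is B, the root of the chord, so this is root position (figured bass 7).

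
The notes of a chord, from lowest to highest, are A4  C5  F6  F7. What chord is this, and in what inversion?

F major, first inversion

The pitch classes A, C, F arrange in thirds as F–A–C: an F major triad.
The lowest note is A, the third of the chord, so this is first inversion (figured bass 6).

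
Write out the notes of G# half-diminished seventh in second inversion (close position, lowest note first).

G# half-diminished seventh is G#–B–D–F#. Second inversion puts the fifth (D) in the bass, with the remaining tones above: D, F#, G#, B.

D, F#, G#, B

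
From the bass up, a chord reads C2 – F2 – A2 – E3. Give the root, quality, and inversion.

F major seventh, second inversion

The distinct note names are C, F, A, E. Stacked in thirds they read F–A–C–E, which is a major seventh chord on F.
With the fifth (C) in the bass, the chord is in second inversion (figured bass 4/3).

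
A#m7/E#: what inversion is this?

second inversion

A#m7/E# means A# minor seventh with E# in the bass. E# is the fifth of A# minor seventh (A#–C#–E#–G#), so this is second inversion.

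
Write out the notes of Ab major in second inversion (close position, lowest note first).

Ab major is Ab–C–Eb. Second inversion puts the fifth (Eb) in the bass, with the remaining tones above: Eb, Ab, C.

Eb, Ab, C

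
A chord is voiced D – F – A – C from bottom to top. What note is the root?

The distinct letter names are D, F, A, C. Arranged as a stack of thirds they read D–F–A–C, so D is the root (a D minor seventh chord).

D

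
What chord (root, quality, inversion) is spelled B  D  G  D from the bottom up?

Reducing to letter names: B, D, G. These stack in thirds as G–B–D — a G major triad.
B is the third of G major; third in the bass means first inversion (figured bass 6).

G major, first inversion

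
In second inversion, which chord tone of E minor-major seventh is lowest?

B

In second inversion the fifth is lowest. For E minor-major seventh (E–G–B–D#) that is B.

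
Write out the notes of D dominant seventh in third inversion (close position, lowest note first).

D dominant seventh is D–F#–A–C. Third inversion puts the seventh (C) in the bass, with the remaining tones above: C, D, F#, A.

C, D, F#, A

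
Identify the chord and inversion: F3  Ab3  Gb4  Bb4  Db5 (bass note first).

Gb major ninth, third inversion

The pitch classes F, Ab, Gb, Bb, Db arrange in thirds as Gb–Bb–Db–F–Ab: a Gb major ninth chord.
With the seventh (F) in the bass, the chord is in third inversion.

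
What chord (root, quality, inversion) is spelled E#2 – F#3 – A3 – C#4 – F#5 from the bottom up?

The pitch classes E#, F#, A, C# arrange in thirds as F#–A–C#–E#: an F# minor-major seventh chord.
With the seventh (E#) in the bass, the chord is in third inversion (figured bass 4/2).

F# minor-major seventh, third inversion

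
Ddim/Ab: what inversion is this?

Ddim/Ab means D diminished with Ab in the bass. Ab is the fifth of D diminished (D–F–Ab), so this is second inversion.

second inversion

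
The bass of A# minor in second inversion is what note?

E#

In second inversion the fifth is lowest. For A# minor (A#–C#–E#) that is E#.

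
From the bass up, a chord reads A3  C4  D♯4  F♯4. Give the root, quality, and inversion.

Reducing to letter names: A, C, D#, F#. These stack in thirds as D#–F#–A–C — a D# diminished seventh chord.
A is the fifth of D# diminished seventh; fifth in the bass means second inversion (figured bass 4/3).

D# diminished seventh, second inversion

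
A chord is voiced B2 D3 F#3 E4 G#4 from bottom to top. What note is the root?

E

Reordering B, D, F#, E, G# into stacked thirds gives E–G#–B–D–F#; the bottom of that stack, E, is the root.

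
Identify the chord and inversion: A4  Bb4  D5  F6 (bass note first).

The distinct note names are A, Bb, D, F. Stacked in thirds they read Bb–D–F–A, which is a major seventh chord on Bb.
A is the seventh of Bb major seventh; seventh in the bass means third inversion (figured bass 4/2).

Bb major seventh, third inversion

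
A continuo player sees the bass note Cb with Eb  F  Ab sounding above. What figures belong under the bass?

The notes Cb, Eb, F, Ab stack in thirds as F–Ab–Cb–Eb — an F half-diminished seventh chord. The bass Cb is the fifth, so this is second inversion: figured 4/3.

4/3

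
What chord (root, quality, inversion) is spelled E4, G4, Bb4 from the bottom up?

The distinct note names are E, G, Bb. Stacked in thirds they read E–G–Bb, which is a diminished triad on E.
With the root (E) in the bass, the chord is in root position (figured bass 5/3).

E diminished, root position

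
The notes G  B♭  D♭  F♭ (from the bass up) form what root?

G, Bb, Db, Fb are the tones of a G diminished seventh chord (G–Bb–Db–Fb), making G the root.

G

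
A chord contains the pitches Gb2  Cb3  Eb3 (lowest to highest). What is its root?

Reordering Gb, Cb, Eb into stacked thirds gives Cb–Eb–Gb; the bottom of that stack, Cb, is the root.

Cb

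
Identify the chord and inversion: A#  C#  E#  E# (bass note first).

A# minor, root position

Reducing to letter names: A#, C#, E#. These stack in thirds as A#–C#–E# — an A# minor triad.
The lowest note is A#, the root of the chord, so this is root position (figured bass 5/3).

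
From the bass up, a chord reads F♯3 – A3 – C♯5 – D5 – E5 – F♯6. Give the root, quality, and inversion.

The distinct note names are F#, A, C#, D, E. Stacked in thirds they read D–F#–A–C#–E, which is a major ninth chord on D.
F# is the third of D major ninth; third in the bass means first inversion.

D major ninth, first inversion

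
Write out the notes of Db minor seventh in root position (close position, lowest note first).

Db, Fb, Ab, Cb

The chord tones are Db–Fb–Ab–Cb. With the root (Db) lowest for root position: Db, Fb, Ab, Cb.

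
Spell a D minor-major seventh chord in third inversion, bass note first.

Spelling D minor-major seventh: D–F–A–C#. In third inversion the seventh is bass, giving C#, D, F, A from the bottom.

C#, D, F, A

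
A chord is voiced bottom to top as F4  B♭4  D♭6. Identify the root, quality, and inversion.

Bb minor, second inversion

The distinct note names are F, Bb, Db. Stacked in thirds they read Bb–Db–F, which is a minor triad on Bb.
With the fifth (F) in the bass, the chord is in second inversion (figured bass 6/4).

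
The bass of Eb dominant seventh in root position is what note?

Eb

In root position the root is lowest. For Eb dominant seventh (Eb–G–Bb–Db) that is Eb.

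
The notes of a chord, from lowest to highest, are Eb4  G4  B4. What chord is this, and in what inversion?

Eb augmented, root position

The pitch classes Eb, G, B arrange in thirds as Eb–G–B: an Eb augmented triad.
The lowest note is Eb, the root of the chord, so this is root position (figured bass 5/3).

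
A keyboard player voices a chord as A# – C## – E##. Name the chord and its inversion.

A# augmented, root position

The pitch classes A#, C##, E## arrange in thirds as A#–C##–E##: an A# augmented triad.
With the root (A#) in the bass, the chord is in root position (figured bass 5/3).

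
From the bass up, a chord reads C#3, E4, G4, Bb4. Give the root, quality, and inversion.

C# diminished seventh, root position

The distinct note names are C#, E, G, Bb. Stacked in thirds they read C#–E–G–Bb, which is a diminished seventh chord on C#.
The lowest note is C#, the root of the chord, so this is root position (figured bass 7).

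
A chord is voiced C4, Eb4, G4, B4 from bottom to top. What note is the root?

Reordering C, Eb, G, B into stacked thirds gives C–Eb–G–B; the bottom of that stack, C, is the root.

C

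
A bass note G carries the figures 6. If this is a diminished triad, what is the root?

The figures 6 mean the third of the chord is in the bass. If G is the third of a diminished triad, the root is E (chord tones E–G–Bb).

E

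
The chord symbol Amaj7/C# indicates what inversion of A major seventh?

Amaj7/C# means A major seventh with C# in the bass. C# is the third of A major seventh (A–C#–E–G#), so this is first inversion.

first inversion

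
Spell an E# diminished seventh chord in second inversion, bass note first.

E# diminished seventh is E#–G#–B–D. Second inversion puts the fifth (B) in the bass, with the remaining tones above: B, D, E#, G#.

B, D, E#, G#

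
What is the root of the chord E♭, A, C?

A

Eb, A, C are the tones of an A diminished triad (A–C–Eb), making A the root.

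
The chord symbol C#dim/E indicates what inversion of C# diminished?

C#dim/E means C# diminished with E in the bass. E is the third of C# diminished (C#–E–G), so this is first inversion.

first inversion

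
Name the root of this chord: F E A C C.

F, E, A, C are the tones of an F major seventh chord (F–A–C–E), making F the root.

F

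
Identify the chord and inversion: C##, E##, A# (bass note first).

A# augmented, first inversion

The distinct note names are C##, E##, A#. Stacked in thirds they read A#–C##–E##, which is an augmented triad on A#.
C## is the third of A# augmented; third in the bass means first inversion (figured bass 6).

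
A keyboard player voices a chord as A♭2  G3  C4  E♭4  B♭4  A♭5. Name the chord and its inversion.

Ab major ninth, root position

The pitch classes Ab, G, C, Eb, Bb arrange in thirds as Ab–C–Eb–G–Bb: an Ab major ninth chord.
Ab is the root of Ab major ninth; root in the bass means root position.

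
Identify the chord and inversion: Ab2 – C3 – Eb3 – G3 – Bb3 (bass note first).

Ab major ninth, root position

The pitch classes Ab, C, Eb, G, Bb arrange in thirds as Ab–C–Eb–G–Bb: an Ab major ninth chord.
With the root (Ab) in the bass, the chord is in root position.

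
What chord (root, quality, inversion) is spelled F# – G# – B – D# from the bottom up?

G# minor seventh, third inversion

Reducing to letter names: F#, G#, B, D#. These stack in thirds as G#–B–D#–F# — a G# minor seventh chord.
F# is the seventh of G# minor seventh; seventh in the bass means third inversion (figured bass 4/2).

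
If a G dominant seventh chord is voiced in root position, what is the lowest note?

G

The root of G dominant seventh (G–B–D–F) is G; that is the bass in root position.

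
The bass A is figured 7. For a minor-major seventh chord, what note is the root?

A

The figures 7 mean the root of the chord is in the bass. If A is the root of a minor-major seventh chord, the root is A (chord tones A–C–E–G#).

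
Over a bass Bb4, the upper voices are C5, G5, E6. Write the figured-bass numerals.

The notes Bb, C, G, E stack in thirds as C–E–G–Bb — a C dominant seventh chord. The bass Bb is the seventh, so this is third inversion: figured 4/2.

4/2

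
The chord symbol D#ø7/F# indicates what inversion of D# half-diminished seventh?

first inversion

D#ø7/F# means D# half-diminished seventh with F# in the bass. F# is the third of D# half-diminished seventh (D#–F#–A–C#), so this is first inversion.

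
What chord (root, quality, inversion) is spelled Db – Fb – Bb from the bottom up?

The distinct note names are Db, Fb, Bb. Stacked in thirds they read Bb–Db–Fb, which is a diminished triad on Bb.
Db is the third of Bb diminished; third in the bass means first inversion (figured bass 6).

Bb diminished, first inversion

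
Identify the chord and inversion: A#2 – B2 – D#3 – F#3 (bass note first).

B major seventh, third inversion

Reducing to letter names: A#, B, D#, F#. These stack in thirds as B–D#–F#–A# — a B major seventh chord.
A# is the seventh of B major seventh; seventh in the bass means third inversion (figured bass 4/2).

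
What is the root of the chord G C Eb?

C

G, C, Eb are the tones of a C minor triad (C–Eb–G), making C the root.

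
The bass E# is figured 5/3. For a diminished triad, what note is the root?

The figures 5/3 mean the root of the chord is in the bass. If E# is the root of a diminished triad, the root is E# (chord tones E#–G#–B).

E#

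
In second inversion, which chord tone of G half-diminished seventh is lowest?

Db

The fifth of G half-diminished seventh (G–Bb–Db–F) is Db; that is the bass in second inversion.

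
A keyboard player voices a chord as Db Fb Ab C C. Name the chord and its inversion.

Db minor-major seventh, root position

Reducing to letter names: Db, Fb, Ab, C. These stack in thirds as Db–Fb–Ab–C — a Db minor-major seventh chord.
With the root (Db) in the bass, the chord is in root position (figured bass 7).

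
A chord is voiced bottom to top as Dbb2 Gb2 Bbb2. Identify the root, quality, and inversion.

The distinct note names are Dbb, Gb, Bbb. Stacked in thirds they read Gb–Bbb–Dbb, which is a diminished triad on Gb.
With the fifth (Dbb) in the bass, the chord is in second inversion (figured bass 6/4).

Gb diminished, second inversion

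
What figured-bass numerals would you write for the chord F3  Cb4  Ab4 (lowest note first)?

5/3

The notes F, Cb, Ab stack in thirds as F–Ab–Cb — an F diminished triad. The bass F is the root, so this is root position: figured 5/3.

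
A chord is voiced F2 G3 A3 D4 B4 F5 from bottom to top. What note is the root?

G

Reordering F, G, A, D, B into stacked thirds gives G–B–D–F–A; the bottom of that stack, G, is the root.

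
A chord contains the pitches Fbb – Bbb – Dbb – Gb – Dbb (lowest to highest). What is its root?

Reordering Fbb, Bbb, Dbb, Gb into stacked thirds gives Gb–Bbb–Dbb–Fbb; the bottom of that stack, Gb, is the root.

Gb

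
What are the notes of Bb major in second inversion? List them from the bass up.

F, Bb, D

The chord tones are Bb–D–F. With the fifth (F) lowest for second inversion: F, Bb, D.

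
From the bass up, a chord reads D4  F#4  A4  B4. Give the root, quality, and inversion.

B minor seventh, first inversion

The pitch classes D, F#, A, B arrange in thirds as B–D–F#–A: a B minor seventh chord.
With the third (D) in the bass, the chord is in first inversion (figured bass 6/5).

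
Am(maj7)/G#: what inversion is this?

Am(maj7)/G# means A minor-major seventh with G# in the bass. G# is the seventh of A minor-major seventh (A–C–E–G#), so this is third inversion.

third inversion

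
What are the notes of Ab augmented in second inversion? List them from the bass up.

Ab augmented is Ab–C–E. Second inversion puts the fifth (E) in the bass, with the remaining tones above: E, Ab, C.

E, Ab, C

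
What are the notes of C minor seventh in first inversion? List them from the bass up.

Eb, G, Bb, C

Spelling C minor seventh: C–Eb–G–Bb. In first inversion the third is bass, giving Eb, G, Bb, C from the bottom.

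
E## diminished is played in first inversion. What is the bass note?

E## diminished is E##–G##–B#. First inversion places the third in the bass: G##.

G##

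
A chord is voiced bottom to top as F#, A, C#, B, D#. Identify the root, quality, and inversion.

B dominant ninth, second inversion

The pitch classes F#, A, C#, B, D# arrange in thirds as B–D#–F#–A–C#: a B dominant ninth chord.
F# is the fifth of B dominant ninth; fifth in the bass means second inversion.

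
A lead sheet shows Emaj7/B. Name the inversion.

second inversion

Emaj7/B means E major seventh with B in the bass. B is the fifth of E major seventh (E–G#–B–D#), so this is second inversion.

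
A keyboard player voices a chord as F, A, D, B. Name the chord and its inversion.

B half-diminished seventh, second inversion

The pitch classes F, A, D, B arrange in thirds as B–D–F–A: a B half-diminished seventh chord.
F is the fifth of B half-diminished seventh; fifth in the bass means second inversion (figured bass 4/3).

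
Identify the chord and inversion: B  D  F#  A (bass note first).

B minor seventh, root position

The distinct note names are B, D, F#, A. Stacked in thirds they read B–D–F#–A, which is a minor seventh chord on B.
The lowest note is B, the root of the chord, so this is root position (figured bass 7).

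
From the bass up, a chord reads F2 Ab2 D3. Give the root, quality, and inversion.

The distinct note names are F, Ab, D. Stacked in thirds they read D–F–Ab, which is a diminished triad on D.
The lowest note is F, the third of the chord, so this is first inversion (figured bass 6).

D diminished, first inversion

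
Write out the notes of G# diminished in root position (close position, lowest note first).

Spelling G# diminished: G#–B–D. In root position the root is bass, giving G#, B, D from the bottom.

G#, B, D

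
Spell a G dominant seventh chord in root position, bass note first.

G dominant seventh is G–B–D–F. Root position puts the root (G) in the bass, with the remaining tones above: G, B, D, F.

G, B, D, F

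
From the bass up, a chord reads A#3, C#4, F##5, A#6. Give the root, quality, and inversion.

The pitch classes A#, C#, F## arrange in thirds as F##–A#–C#: an F## diminished triad.
A# is the third of F## diminished; third in the bass means first inversion (figured bass 6).

F## diminished, first inversion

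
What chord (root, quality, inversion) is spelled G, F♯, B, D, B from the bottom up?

G major seventh, root position

The pitch classes G, F#, B, D arrange in thirds as G–B–D–F#: a G major seventh chord.
The lowest note is G, the root of the chord, so this is root position (figured bass 7).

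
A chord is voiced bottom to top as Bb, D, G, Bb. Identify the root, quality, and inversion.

G minor, first inversion

The distinct note names are Bb, D, G. Stacked in thirds they read G–Bb–D, which is a minor triad on G.
The lowest note is Bb, the third of the chord, so this is first inversion (figured bass 6).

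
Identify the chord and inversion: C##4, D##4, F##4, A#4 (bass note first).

The distinct note names are C##, D##, F##, A#. Stacked in thirds they read D##–F##–A#–C##, which is a half-diminished seventh chord on D##.
The lowest note is C##, the seventh of the chord, so this is third inversion (figured bass 4/2).

D## half-diminished seventh, third inversion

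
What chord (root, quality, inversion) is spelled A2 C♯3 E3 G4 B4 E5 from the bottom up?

A dominant ninth, root position

The pitch classes A, C#, E, G, B arrange in thirds as A–C#–E–G–B: an A dominant ninth chord.
A is the root of A dominant ninth; root in the bass means root position.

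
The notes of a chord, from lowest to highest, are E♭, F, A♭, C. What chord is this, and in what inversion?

The pitch classes Eb, F, Ab, C arrange in thirds as F–Ab–C–Eb: an F minor seventh chord.
Eb is the seventh of F minor seventh; seventh in the bass means third inversion (figured bass 4/2).

F minor seventh, third inversion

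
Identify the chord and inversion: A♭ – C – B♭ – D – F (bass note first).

Reducing to letter names: Ab, C, Bb, D, F. These stack in thirds as Bb–D–F–Ab–C — a Bb dominant ninth chord.
With the seventh (Ab) in the bass, the chord is in third inversion.

Bb dominant ninth, third inversion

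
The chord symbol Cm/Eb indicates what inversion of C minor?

first inversion

Cm/Eb means C minor with Eb in the bass. Eb is the third of C minor (C–Eb–G), so this is first inversion.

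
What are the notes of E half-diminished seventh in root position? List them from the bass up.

Spelling E half-diminished seventh: E–G–Bb–D. In root position the root is bass, giving E, G, Bb, D from the bottom.

E, G, Bb, D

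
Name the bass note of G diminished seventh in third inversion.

The seventh of G diminished seventh (G–Bb–Db–Fb) is Fb; that is the bass in third inversion.

Fb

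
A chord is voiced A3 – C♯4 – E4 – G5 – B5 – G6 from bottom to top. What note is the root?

A

Reordering A, C#, E, G, B into stacked thirds gives A–C#–E–G–B; the bottom of that stack, A, is the root.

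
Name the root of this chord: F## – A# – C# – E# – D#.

D#

The distinct letter names are F##, A#, C#, E#, D#. Arranged as a stack of thirds they read D#–F##–A#–C#–E#, so D# is the root (a D# dominant ninth chord).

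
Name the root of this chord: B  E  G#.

The distinct letter names are B, E, G#. Arranged as a stack of thirds they read E–G#–B, so E is the root (an E major triad).

E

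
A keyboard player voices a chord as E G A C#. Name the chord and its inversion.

A dominant seventh, second inversion

The pitch classes E, G, A, C# arrange in thirds as A–C#–E–G: an A dominant seventh chord.
The lowest note is E, the fifth of the chord, so this is second inversion (figured bass 4/3).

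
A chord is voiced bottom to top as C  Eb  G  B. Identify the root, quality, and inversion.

C minor-major seventh, root position

The pitch classes C, Eb, G, B arrange in thirds as C–Eb–G–B: a C minor-major seventh chord.
With the root (C) in the bass, the chord is in root position (figured bass 7).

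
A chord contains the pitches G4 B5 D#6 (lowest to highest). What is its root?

The distinct letter names are G, B, D#. Arranged as a stack of thirds they read G–B–D#, so G is the root (a G augmented triad).

G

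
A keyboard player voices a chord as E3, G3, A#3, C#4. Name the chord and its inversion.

The pitch classes E, G, A#, C# arrange in thirds as A#–C#–E–G: an A# diminished seventh chord.
With the fifth (E) in the bass, the chord is in second inversion (figured bass 4/3).

A# diminished seventh, second inversion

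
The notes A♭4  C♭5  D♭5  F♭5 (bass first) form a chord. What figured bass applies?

4/3

The notes Ab, Cb, Db, Fb stack in thirds as Db–Fb–Ab–Cb — a Db minor seventh chord. The bass Ab is the fifth, so this is second inversion: figured 4/3.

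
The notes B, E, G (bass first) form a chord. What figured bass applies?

The notes B, E, G stack in thirds as E–G–B — an E minor triad. The bass B is the fifth, so this is second inversion: figured 6/4.

6/4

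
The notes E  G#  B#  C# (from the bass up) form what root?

Reordering E, G#, B#, C# into stacked thirds gives C#–E–G#–B#; the bottom of that stack, C#, is the root.

C#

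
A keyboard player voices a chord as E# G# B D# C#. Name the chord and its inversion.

C# dominant ninth, first inversion

The pitch classes E#, G#, B, D#, C# arrange in thirds as C#–E#–G#–B–D#: a C# dominant ninth chord.
With the third (E#) in the bass, the chord is in first inversion.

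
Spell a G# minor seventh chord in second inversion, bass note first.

The chord tones are G#–B–D#–F#. With the fifth (D#) lowest for second inversion: D#, F#, G#, B.

D#, F#, G#, B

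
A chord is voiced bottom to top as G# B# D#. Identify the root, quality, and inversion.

The pitch classes G#, B#, D# arrange in thirds as G#–B#–D#: a G# major triad.
G# is the root of G# major; root in the bass means root position (figured bass 5/3).

G# major, root position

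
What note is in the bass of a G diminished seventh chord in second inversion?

Db

The fifth of G diminished seventh (G–Bb–Db–Fb) is Db; that is the bass in second inversion.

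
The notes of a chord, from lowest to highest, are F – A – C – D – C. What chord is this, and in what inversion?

D minor seventh, first inversion

The distinct note names are F, A, C, D. Stacked in thirds they read D–F–A–C, which is a minor seventh chord on D.
The lowest note is F, the third of the chord, so this is first inversion (figured bass 6/5).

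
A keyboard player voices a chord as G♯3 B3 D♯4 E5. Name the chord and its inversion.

Reducing to letter names: G#, B, D#, E. These stack in thirds as E–G#–B–D# — an E major seventh chord.
G# is the third of E major seventh; third in the bass means first inversion (figured bass 6/5).

E major seventh, first inversion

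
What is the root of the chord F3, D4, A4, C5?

D

F, D, A, C are the tones of a D minor seventh chord (D–F–A–C), making D the root.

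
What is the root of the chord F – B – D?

Reordering F, B, D into stacked thirds gives B–D–F; the bottom of that stack, B, is the root.

B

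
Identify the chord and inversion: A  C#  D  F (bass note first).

D minor-major seventh, second inversion

The distinct note names are A, C#, D, F. Stacked in thirds they read D–F–A–C#, which is a minor-major seventh chord on D.
The lowest note is A, the fifth of the chord, so this is second inversion (figured bass 4/3).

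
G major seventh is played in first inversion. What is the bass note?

B

In first inversion the third is lowest. For G major seventh (G–B–D–F#) that is B.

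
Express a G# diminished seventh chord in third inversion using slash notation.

Third inversion of G# diminished seventh has the seventh (F) in the bass. As a slash chord: G#dim7/F.

G#dim7/F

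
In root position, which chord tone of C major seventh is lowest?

The root of C major seventh (C–E–G–B) is C; that is the bass in root position.

C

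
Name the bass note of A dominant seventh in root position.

A

The root of A dominant seventh (A–C#–E–G) is A; that is the bass in root position.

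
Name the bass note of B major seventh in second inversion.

B major seventh is B–D#–F#–A#. Second inversion places the fifth in the bass: F#.

F#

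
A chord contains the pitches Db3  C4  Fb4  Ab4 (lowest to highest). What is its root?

Db

Reordering Db, C, Fb, Ab into stacked thirds gives Db–Fb–Ab–C; the bottom of that stack, Db, is the root.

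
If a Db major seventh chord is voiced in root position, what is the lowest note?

Db major seventh is Db–F–Ab–C. Root position places the root in the bass: Db.

Db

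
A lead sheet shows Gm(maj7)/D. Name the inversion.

Gm(maj7)/D means G minor-major seventh with D in the bass. D is the fifth of G minor-major seventh (G–Bb–D–F#), so this is second inversion.

second inversion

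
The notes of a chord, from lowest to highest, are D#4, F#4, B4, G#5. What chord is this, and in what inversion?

G# minor seventh, second inversion

Reducing to letter names: D#, F#, B, G#. These stack in thirds as G#–B–D#–F# — a G# minor seventh chord.
The lowest note is D#, the fifth of the chord, so this is second inversion (figured bass 4/3).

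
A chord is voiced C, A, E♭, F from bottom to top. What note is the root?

Reordering C, A, Eb, F into stacked thirds gives F–A–C–Eb; the bottom of that stack, F, is the root.

F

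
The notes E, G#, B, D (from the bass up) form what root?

Reordering E, G#, B, D into stacked thirds gives E–G#–B–D; the bottom of that stack, E, is the root.

E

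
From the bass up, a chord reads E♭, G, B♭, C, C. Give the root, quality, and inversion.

Reducing to letter names: Eb, G, Bb, C. These stack in thirds as C–Eb–G–Bb — a C minor seventh chord.
The lowest note is Eb, the third of the chord, so this is first inversion (figured bass 6/5).

C minor seventh, first inversion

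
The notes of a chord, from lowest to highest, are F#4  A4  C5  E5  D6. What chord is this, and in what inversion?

D dominant ninth, first inversion

The pitch classes F#, A, C, E, D arrange in thirds as D–F#–A–C–E: a D dominant ninth chord.
The lowest note is F#, the third of the chord, so this is first inversion.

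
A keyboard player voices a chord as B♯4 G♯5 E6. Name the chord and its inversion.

E augmented, second inversion

The pitch classes B#, G#, E arrange in thirds as E–G#–B#: an E augmented triad.
With the fifth (B#) in the bass, the chord is in second inversion (figured bass 6/4).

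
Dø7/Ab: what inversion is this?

second inversion

Dø7/Ab means D half-diminished seventh with Ab in the bass. Ab is the fifth of D half-diminished seventh (D–F–Ab–C), so this is second inversion.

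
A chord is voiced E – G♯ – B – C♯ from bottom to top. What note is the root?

C#

The distinct letter names are E, G#, B, C#. Arranged as a stack of thirds they read C#–E–G#–B, so C# is the root (a C# minor seventh chord).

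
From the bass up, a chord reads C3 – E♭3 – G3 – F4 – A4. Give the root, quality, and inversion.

The distinct note names are C, Eb, G, F, A. Stacked in thirds they read F–A–C–Eb–G, which is a dominant ninth chord on F.
With the fifth (C) in the bass, the chord is in second inversion.

F dominant ninth, second inversion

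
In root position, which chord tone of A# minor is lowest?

A#

In root position the root is lowest. For A# minor (A#–C#–E#) that is A#.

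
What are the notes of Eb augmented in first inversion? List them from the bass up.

Spelling Eb augmented: Eb–G–B. In first inversion the third is bass, giving G, B, Eb from the bottom.

G, B, Eb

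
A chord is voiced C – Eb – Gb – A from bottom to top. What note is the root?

C, Eb, Gb, A are the tones of an A diminished seventh chord (A–C–Eb–Gb), making A the root.

A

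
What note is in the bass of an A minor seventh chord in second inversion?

E

A minor seventh is A–C–E–G. Second inversion places the fifth in the bass: E.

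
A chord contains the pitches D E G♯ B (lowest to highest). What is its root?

E

Reordering D, E, G#, B into stacked thirds gives E–G#–B–D; the bottom of that stack, E, is the root.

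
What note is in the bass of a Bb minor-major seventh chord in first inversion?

In first inversion the third is lowest. For Bb minor-major seventh (Bb–Db–F–A) that is Db.

Db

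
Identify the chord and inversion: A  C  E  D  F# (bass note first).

Reducing to letter names: A, C, E, D, F#. These stack in thirds as D–F#–A–C–E — a D dominant ninth chord.
A is the fifth of D dominant ninth; fifth in the bass means second inversion.

D dominant ninth, second inversion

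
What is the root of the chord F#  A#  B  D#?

F#, A#, B, D# are the tones of a B major seventh chord (B–D#–F#–A#), making B the root.

B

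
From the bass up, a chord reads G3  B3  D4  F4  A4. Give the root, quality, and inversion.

G dominant ninth, root position

The pitch classes G, B, D, F, A arrange in thirds as G–B–D–F–A: a G dominant ninth chord.
With the root (G) in the bass, the chord is in root position.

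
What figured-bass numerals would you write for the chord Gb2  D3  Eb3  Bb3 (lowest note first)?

6/5

The notes Gb, D, Eb, Bb stack in thirds as Eb–Gb–Bb–D — an Eb minor-major seventh chord. The bass Gb is the third, so this is first inversion: figured 6/5.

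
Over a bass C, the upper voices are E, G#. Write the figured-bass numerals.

The notes C, E, G# stack in thirds as C–E–G# — a C augmented triad. The bass C is the root, so this is root position: figured 5/3.

5/3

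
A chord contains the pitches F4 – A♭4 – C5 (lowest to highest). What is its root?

The distinct letter names are F, Ab, C. Arranged as a stack of thirds they read F–Ab–C, so F is the root (an F minor triad).

F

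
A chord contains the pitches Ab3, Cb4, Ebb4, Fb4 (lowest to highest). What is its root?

Fb

Ab, Cb, Ebb, Fb are the tones of an Fb dominant seventh chord (Fb–Ab–Cb–Ebb), making Fb the root.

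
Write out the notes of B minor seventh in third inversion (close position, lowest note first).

The chord tones are B–D–F#–A. With the seventh (A) lowest for third inversion: A, B, D, F#.

A, B, D, F#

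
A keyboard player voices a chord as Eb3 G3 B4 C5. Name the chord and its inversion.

C minor-major seventh, first inversion

The distinct note names are Eb, G, B, C. Stacked in thirds they read C–Eb–G–B, which is a minor-major seventh chord on C.
With the third (Eb) in the bass, the chord is in first inversion (figured bass 6/5).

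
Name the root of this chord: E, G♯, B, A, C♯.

Reordering E, G#, B, A, C# into stacked thirds gives A–C#–E–G#–B; the bottom of that stack, A, is the root.

A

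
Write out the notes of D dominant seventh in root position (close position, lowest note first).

D dominant seventh is D–F#–A–C. Root position puts the root (D) in the bass, with the remaining tones above: D, F#, A, C.

D, F#, A, C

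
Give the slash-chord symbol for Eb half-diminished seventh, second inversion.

Ebø7/Bbb

Second inversion of Eb half-diminished seventh has the fifth (Bbb) in the bass. As a slash chord: Ebø7/Bbb.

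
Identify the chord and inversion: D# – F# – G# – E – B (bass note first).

The distinct note names are D#, F#, G#, E, B. Stacked in thirds they read E–G#–B–D#–F#, which is a major ninth chord on E.
With the seventh (D#) in the bass, the chord is in third inversion.

E major ninth, third inversion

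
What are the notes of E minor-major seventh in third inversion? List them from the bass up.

D#, E, G, B

The chord tones are E–G–B–D#. With the seventh (D#) lowest for third inversion: D#, E, G, B.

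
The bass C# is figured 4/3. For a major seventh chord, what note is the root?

F#

The figures 4/3 mean the fifth of the chord is in the bass. If C# is the fifth of a major seventh chord, the root is F# (chord tones F#–A#–C#–E#).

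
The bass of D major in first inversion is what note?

D major is D–F#–A. First inversion places the third in the bass: F#.

F#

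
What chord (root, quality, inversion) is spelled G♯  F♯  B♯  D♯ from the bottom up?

G# dominant seventh, root position

The distinct note names are G#, F#, B#, D#. Stacked in thirds they read G#–B#–D#–F#, which is a dominant seventh chord on G#.
With the root (G#) in the bass, the chord is in root position (figured bass 7).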